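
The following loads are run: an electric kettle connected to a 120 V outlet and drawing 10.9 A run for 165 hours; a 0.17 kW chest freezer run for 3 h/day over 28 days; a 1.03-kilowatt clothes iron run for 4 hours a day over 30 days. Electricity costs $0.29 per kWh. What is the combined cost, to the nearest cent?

electric kettle: Power = 10.9 A × 120 V = 1308 W = 1.308 kW
electric kettle: 1.308 kW × 165 h = 215.82 kWh
chest freezer: Runtime = 3 h/day × 28 days = 84 h
chest freezer: 0.17 kW × 84 h = 14.28 kWh
clothes iron: Runtime = 4 h/day × 30 days = 120 h
clothes iron: 1.03 kW × 120 h = 123.6 kWh
Total energy = 353.7 kWh
Cost = 353.7 × $0.29 = $102.57

$102.57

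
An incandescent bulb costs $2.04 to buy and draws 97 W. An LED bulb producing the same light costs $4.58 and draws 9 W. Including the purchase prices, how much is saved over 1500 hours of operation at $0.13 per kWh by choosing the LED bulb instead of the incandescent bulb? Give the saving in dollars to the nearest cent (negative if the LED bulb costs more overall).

incandescent bulb: $2.04 + (97/1000) kW × 1500 h × $0.13 = $2.04 + $18.915 = $20.955
LED bulb: $4.58 + (9/1000) kW × 1500 h × $0.13 = $4.58 + $1.755 = $6.335
Saving = $20.955 − $6.335 = $14.62

$14.62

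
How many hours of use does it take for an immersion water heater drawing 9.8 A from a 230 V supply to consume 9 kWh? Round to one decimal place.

Power = 9.8 A × 230 V = 2254 W = 2.254 kW
Hours = 9 kWh ÷ 2.254 kW = 4.0 h

4.0 h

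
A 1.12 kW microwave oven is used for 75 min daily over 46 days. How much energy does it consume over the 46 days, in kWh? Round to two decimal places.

64.40 kWh

Runtime = 75 min × 46 = 3450 min = 57.5 h
Energy = 1.12 kW × 57.5 h = 64.4 kWh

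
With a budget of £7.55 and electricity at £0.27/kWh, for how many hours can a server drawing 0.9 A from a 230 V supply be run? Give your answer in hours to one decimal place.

Power = 0.9 A × 230 V = 207 W = 0.207 kW
Energy available = £7.55 ÷ £0.27/kWh = 27.963 kWh
Hours = 27.963 kWh ÷ 0.207 kW = 135.1 h

135.1 h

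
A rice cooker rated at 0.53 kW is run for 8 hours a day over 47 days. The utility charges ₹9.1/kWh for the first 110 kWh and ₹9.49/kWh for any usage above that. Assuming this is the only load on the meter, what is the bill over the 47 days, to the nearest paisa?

Runtime = 8 h/day × 47 days = 376 h
Energy = 0.53 kW × 376 h = 199.28 kWh
Tier 1 (0–110 kWh): 110 × ₹9.1 = ₹1001
Above 110 kWh: 89.28 × ₹9.49 = ₹847.2672
Bill = ₹1848.27

₹1848.27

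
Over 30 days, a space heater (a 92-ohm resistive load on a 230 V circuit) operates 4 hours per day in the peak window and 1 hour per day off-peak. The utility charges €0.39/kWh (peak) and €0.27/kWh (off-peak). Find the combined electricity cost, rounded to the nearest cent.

Power = V²/R = 230²/92 = 575 W = 0.575 kW
Peak energy = 0.575 kW × 4 h × 30 = 69 kWh
Off-peak energy = 0.575 kW × 1 h × 30 = 17.25 kWh
Cost = 69 × €0.39 + 17.25 × €0.27 = €26.91 + €4.6575 = €31.57

€31.57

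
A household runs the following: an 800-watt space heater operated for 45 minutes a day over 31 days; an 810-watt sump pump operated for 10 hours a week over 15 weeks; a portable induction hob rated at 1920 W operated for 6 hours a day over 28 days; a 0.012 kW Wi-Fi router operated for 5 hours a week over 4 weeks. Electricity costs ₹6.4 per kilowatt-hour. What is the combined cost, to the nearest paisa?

₹2962.56

space heater: Runtime = 45 min × 31 = 1395 min = 23.25 h
space heater: 0.8 kW × 23.25 h = 18.6 kWh
sump pump: Runtime = 10 h/week × 15 weeks = 150 h
sump pump: 0.81 kW × 150 h = 121.5 kWh
portable induction hob: Runtime = 6 h/day × 28 days = 168 h
portable induction hob: 1.92 kW × 168 h = 322.56 kWh
Wi-Fi router: Runtime = 5 h/week × 4 weeks = 20 h
Wi-Fi router: 0.012 kW × 20 h = 0.24 kWh
Total energy = 462.9 kWh
Cost = 462.9 × ₹6.4 = ₹2962.56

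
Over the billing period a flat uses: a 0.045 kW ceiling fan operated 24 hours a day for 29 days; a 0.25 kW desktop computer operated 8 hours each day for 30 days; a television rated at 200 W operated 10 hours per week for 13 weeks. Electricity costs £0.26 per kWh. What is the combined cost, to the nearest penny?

£30.50

ceiling fan: Runtime = 24 h × 29 = 696 h
ceiling fan: 0.045 kW × 696 h = 31.32 kWh
desktop computer: Runtime = 8 h/day × 30 days = 240 h
desktop computer: 0.25 kW × 240 h = 60 kWh
television: Runtime = 10 h/week × 13 weeks = 130 h
television: 0.2 kW × 130 h = 26 kWh
Total energy = 117.32 kWh
Cost = 117.32 × £0.26 = £30.50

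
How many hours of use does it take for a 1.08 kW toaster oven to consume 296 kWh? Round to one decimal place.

Hours = 296 kWh ÷ 1.08 kW = 274.1 h

274.1 h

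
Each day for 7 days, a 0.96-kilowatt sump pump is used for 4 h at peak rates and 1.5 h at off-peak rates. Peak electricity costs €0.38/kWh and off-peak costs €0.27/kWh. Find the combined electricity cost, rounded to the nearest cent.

€12.94

Peak energy = 0.96 kW × 4 h × 7 = 26.88 kWh
Off-peak energy = 0.96 kW × 1.5 h × 7 = 10.08 kWh
Cost = 26.88 × €0.38 + 10.08 × €0.27 = €10.2144 + €2.7216 = €12.94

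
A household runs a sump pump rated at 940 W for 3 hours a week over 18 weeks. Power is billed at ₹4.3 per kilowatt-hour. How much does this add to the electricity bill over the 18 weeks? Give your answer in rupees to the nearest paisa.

₹218.27

Runtime = 3 h/week × 18 weeks = 54 h
Energy = 0.94 kW × 54 h = 50.76 kWh
Cost = 50.76 kWh × ₹4.3/kWh = ₹218.27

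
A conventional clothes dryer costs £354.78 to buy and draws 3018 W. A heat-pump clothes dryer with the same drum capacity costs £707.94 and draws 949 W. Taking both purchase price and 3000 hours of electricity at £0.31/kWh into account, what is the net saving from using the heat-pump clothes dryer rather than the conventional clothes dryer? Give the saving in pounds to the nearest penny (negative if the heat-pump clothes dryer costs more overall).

conventional clothes dryer: £354.78 + (3018/1000) kW × 3000 h × £0.31 = £354.78 + £2806.74 = £3161.52
heat-pump clothes dryer: £707.94 + (949/1000) kW × 3000 h × £0.31 = £707.94 + £882.57 = £1590.51
Saving = £3161.52 − £1590.51 = £1571.01

£1571.01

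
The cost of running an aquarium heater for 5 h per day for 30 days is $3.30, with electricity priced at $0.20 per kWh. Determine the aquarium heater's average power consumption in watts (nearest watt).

Energy = $3.30 ÷ $0.20/kWh = 16.5 kWh
Runtime = 5 h/day × 30 days = 150 h
Power = 16.5 kWh ÷ 150 h = 0.11 kW = 110 W

110 W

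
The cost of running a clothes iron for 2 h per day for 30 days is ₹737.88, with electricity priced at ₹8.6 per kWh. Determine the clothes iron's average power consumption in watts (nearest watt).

Energy = ₹737.88 ÷ ₹8.6/kWh = 85.8 kWh
Runtime = 2 h/day × 30 days = 60 h
Power = 85.8 kWh ÷ 60 h = 1.43 kW = 1430 W

1430 W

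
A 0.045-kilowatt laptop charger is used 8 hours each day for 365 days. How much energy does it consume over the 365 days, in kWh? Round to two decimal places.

131.40 kWh

Runtime = 8 h/day × 365 days = 2920 h
Energy = 0.045 kW × 2920 h = 131.4 kWh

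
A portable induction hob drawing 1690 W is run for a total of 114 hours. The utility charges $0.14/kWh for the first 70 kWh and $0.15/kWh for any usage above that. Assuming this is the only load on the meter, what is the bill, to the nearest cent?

$28.20

Energy = 1.69 kW × 114 h = 192.66 kWh
Tier 1 (0–70 kWh): 70 × $0.14 = $9.8
Above 70 kWh: 122.66 × $0.15 = $18.399
Bill = $28.20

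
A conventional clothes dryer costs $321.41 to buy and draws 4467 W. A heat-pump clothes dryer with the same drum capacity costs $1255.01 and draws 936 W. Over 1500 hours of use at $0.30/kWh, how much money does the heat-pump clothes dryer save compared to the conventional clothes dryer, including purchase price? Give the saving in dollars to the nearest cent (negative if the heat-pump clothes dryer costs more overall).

conventional clothes dryer: $321.41 + (4467/1000) kW × 1500 h × $0.30 = $321.41 + $2010.15 = $2331.56
heat-pump clothes dryer: $1255.01 + (936/1000) kW × 1500 h × $0.30 = $1255.01 + $421.2 = $1676.21
Saving = $2331.56 − $1676.21 = $655.35

$655.35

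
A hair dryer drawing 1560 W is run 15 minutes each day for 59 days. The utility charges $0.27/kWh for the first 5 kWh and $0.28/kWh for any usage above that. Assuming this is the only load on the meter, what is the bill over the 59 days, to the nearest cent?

Runtime = 15 min × 59 = 885 min = 14.75 h
Energy = 1.56 kW × 14.75 h = 23.01 kWh
Tier 1 (0–5 kWh): 5 × $0.27 = $1.35
Above 5 kWh: 18.01 × $0.28 = $5.0428
Bill = $6.39

$6.39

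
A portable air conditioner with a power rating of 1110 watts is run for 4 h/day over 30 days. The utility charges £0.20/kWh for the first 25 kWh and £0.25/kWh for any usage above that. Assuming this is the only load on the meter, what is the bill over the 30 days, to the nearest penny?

£32.05

Runtime = 4 h/day × 30 days = 120 h
Energy = 1.11 kW × 120 h = 133.2 kWh
Tier 1 (0–25 kWh): 25 × £0.20 = £5
Above 25 kWh: 108.2 × £0.25 = £27.05
Bill = £32.05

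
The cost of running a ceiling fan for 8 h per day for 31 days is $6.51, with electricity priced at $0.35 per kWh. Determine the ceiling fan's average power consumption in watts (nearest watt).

75 W

Energy = $6.51 ÷ $0.35/kWh = 18.6 kWh
Runtime = 8 h/day × 31 days = 248 h
Power = 18.6 kWh ÷ 248 h = 0.075 kW = 75 W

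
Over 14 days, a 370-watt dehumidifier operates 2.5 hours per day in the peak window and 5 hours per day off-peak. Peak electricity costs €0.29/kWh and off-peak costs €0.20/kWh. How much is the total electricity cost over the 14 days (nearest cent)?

€8.94

Peak energy = 0.37 kW × 2.5 h × 14 = 12.95 kWh
Off-peak energy = 0.37 kW × 5 h × 14 = 25.9 kWh
Cost = 12.95 × €0.29 + 25.9 × €0.20 = €3.7555 + €5.18 = €8.94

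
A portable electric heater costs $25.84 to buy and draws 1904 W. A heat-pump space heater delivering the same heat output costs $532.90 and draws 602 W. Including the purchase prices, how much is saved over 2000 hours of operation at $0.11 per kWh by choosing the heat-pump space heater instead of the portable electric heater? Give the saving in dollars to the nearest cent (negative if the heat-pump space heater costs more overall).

-$220.62

portable electric heater: $25.84 + (1904/1000) kW × 2000 h × $0.11 = $25.84 + $418.88 = $444.72
heat-pump space heater: $532.90 + (602/1000) kW × 2000 h × $0.11 = $532.90 + $132.44 = $665.34
Saving = $444.72 − $665.34 = −$220.62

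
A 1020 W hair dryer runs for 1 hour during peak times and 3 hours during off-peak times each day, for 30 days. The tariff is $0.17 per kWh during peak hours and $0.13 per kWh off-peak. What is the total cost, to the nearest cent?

Peak energy = 1.02 kW × 1 h × 30 = 30.6 kWh
Off-peak energy = 1.02 kW × 3 h × 30 = 91.8 kWh
Cost = 30.6 × $0.17 + 91.8 × $0.13 = $5.202 + $11.934 = $17.14

$17.14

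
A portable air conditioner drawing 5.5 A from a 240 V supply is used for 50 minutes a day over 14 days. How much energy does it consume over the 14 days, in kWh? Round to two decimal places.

15.40 kWh

Power = 5.5 A × 240 V = 1320 W = 1.32 kW
Runtime = 50 min × 14 = 700 min = 11.666666… h
Energy = 1.32 kW × 11.666666… h = 15.4 kWh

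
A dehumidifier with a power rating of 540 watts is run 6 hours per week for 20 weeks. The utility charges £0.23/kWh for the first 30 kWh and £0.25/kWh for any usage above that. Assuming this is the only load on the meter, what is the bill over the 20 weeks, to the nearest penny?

Runtime = 6 h/week × 20 weeks = 120 h
Energy = 0.54 kW × 120 h = 64.8 kWh
Tier 1 (0–30 kWh): 30 × £0.23 = £6.9
Above 30 kWh: 34.8 × £0.25 = £8.7
Bill = £15.60

£15.60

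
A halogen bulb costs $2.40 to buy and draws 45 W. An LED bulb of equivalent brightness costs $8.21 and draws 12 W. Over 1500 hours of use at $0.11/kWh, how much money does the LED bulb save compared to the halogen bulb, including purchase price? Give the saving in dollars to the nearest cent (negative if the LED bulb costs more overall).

-$0.37

halogen bulb: $2.40 + (45/1000) kW × 1500 h × $0.11 = $2.40 + $7.425 = $9.825
LED bulb: $8.21 + (12/1000) kW × 1500 h × $0.11 = $8.21 + $1.98 = $10.19
Saving = $9.825 − $10.19 = −$0.365 → -$0.37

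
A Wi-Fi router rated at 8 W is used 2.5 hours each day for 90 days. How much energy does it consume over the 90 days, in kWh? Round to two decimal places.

Runtime = 2.5 h/day × 90 days = 225 h
Energy = 0.008 kW × 225 h = 1.8 kWh

1.80 kWh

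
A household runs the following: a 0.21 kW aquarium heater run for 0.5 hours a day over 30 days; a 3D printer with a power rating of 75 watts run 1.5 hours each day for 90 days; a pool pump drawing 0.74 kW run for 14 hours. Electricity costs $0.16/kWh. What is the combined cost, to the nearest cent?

$3.78

aquarium heater: Runtime = 0.5 h/day × 30 days = 15 h
aquarium heater: 0.21 kW × 15 h = 3.15 kWh
3D printer: Runtime = 1.5 h/day × 90 days = 135 h
3D printer: 0.075 kW × 135 h = 10.125 kWh
pool pump: 0.74 kW × 14 h = 10.36 kWh
Total energy = 23.635 kWh
Cost = 23.635 × $0.16 = $3.78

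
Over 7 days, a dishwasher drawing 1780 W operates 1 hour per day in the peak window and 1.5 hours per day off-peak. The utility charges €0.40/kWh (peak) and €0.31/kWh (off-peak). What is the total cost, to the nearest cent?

Peak energy = 1.78 kW × 1 h × 7 = 12.46 kWh
Off-peak energy = 1.78 kW × 1.5 h × 7 = 18.69 kWh
Cost = 12.46 × €0.40 + 18.69 × €0.31 = €4.984 + €5.7939 = €10.78

€10.78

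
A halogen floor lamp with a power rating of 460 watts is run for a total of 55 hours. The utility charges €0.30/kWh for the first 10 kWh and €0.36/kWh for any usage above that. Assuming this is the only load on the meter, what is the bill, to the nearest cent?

€8.51

Energy = 0.46 kW × 55 h = 25.3 kWh
Tier 1 (0–10 kWh): 10 × €0.30 = €3
Above 10 kWh: 15.3 × €0.36 = €5.508
Bill = €8.51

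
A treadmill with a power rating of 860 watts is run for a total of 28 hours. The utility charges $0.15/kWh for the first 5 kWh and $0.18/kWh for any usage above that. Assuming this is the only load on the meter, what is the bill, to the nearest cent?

Energy = 0.86 kW × 28 h = 24.08 kWh
Tier 1 (0–5 kWh): 5 × $0.15 = $0.75
Above 5 kWh: 19.08 × $0.18 = $3.4344
Bill = $4.18

$4.18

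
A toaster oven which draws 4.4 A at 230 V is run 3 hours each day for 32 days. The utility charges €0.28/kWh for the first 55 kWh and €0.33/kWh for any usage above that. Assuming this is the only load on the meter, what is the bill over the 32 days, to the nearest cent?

Power = 4.4 A × 230 V = 1012 W = 1.012 kW
Runtime = 3 h/day × 32 days = 96 h
Energy = 1.012 kW × 96 h = 97.152 kWh
Tier 1 (0–55 kWh): 55 × €0.28 = €15.4
Above 55 kWh: 42.152 × €0.33 = €13.91016
Bill = €29.31

€29.31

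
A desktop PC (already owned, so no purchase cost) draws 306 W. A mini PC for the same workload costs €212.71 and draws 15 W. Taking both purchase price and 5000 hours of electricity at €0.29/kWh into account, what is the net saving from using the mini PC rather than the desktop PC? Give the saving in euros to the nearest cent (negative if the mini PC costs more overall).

€209.24

desktop PC: €0.00 + (306/1000) kW × 5000 h × €0.29 = €0.00 + €443.7 = €443.7
mini PC: €212.71 + (15/1000) kW × 5000 h × €0.29 = €212.71 + €21.75 = €234.46
Saving = €443.7 − €234.46 = €209.24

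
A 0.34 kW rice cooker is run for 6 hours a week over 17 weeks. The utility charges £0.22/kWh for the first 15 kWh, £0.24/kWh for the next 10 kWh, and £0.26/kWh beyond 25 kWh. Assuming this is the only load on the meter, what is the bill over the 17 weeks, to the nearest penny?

Runtime = 6 h/week × 17 weeks = 102 h
Energy = 0.34 kW × 102 h = 34.68 kWh
Tier 1 (0–15 kWh): 15 × £0.22 = £3.3
Tier 2 (15–25 kWh): 10 × £0.24 = £2.4
Above 25 kWh: 9.68 × £0.26 = £2.5168
Bill = £8.22

£8.22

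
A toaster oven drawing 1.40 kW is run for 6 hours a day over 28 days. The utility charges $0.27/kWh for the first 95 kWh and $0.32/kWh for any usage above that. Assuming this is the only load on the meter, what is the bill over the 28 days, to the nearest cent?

Runtime = 6 h/day × 28 days = 168 h
Energy = 1.4 kW × 168 h = 235.2 kWh
Tier 1 (0–95 kWh): 95 × $0.27 = $25.65
Above 95 kWh: 140.2 × $0.32 = $44.864
Bill = $70.51

$70.51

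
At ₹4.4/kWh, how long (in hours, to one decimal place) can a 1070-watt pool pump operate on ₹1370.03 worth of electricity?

291.0 h

Energy available = ₹1370.03 ÷ ₹4.4/kWh = 311.3705 kWh
Hours = 311.3705 kWh ÷ 1.07 kW = 291.0 h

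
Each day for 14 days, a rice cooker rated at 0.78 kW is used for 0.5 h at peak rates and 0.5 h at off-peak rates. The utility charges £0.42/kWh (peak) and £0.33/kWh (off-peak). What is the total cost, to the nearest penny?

Peak energy = 0.78 kW × 0.5 h × 14 = 5.46 kWh
Off-peak energy = 0.78 kW × 0.5 h × 14 = 5.46 kWh
Cost = 5.46 × £0.42 + 5.46 × £0.33 = £2.2932 + £1.8018 = £4.10

£4.10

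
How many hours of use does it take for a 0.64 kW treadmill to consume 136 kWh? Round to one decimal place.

Hours = 136 kWh ÷ 0.64 kW = 212.5 h

212.5 h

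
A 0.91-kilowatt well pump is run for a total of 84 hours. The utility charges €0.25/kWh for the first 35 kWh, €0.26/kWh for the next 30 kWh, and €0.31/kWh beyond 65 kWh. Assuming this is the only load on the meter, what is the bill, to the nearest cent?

Energy = 0.91 kW × 84 h = 76.44 kWh
Tier 1 (0–35 kWh): 35 × €0.25 = €8.75
Tier 2 (35–65 kWh): 30 × €0.26 = €7.8
Above 65 kWh: 11.44 × €0.31 = €3.5464
Bill = €20.10

€20.10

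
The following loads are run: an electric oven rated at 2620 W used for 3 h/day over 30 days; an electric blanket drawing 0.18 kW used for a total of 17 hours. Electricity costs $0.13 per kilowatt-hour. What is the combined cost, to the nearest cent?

$31.05

electric oven: Runtime = 3 h/day × 30 days = 90 h
electric oven: 2.62 kW × 90 h = 235.8 kWh
electric blanket: 0.18 kW × 17 h = 3.06 kWh
Total energy = 238.86 kWh
Cost = 238.86 × $0.13 = $31.05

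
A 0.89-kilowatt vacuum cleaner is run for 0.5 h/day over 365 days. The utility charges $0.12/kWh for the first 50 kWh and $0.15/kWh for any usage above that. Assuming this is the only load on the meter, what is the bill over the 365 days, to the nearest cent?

Runtime = 0.5 h/day × 365 days = 182.5 h
Energy = 0.89 kW × 182.5 h = 162.425 kWh
Tier 1 (0–50 kWh): 50 × $0.12 = $6
Above 50 kWh: 112.425 × $0.15 = $16.86375
Bill = $22.86

$22.86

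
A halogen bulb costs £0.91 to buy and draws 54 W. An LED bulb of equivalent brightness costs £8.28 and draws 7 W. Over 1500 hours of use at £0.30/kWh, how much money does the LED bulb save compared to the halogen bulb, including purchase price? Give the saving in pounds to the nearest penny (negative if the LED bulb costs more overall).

halogen bulb: £0.91 + (54/1000) kW × 1500 h × £0.30 = £0.91 + £24.3 = £25.21
LED bulb: £8.28 + (7/1000) kW × 1500 h × £0.30 = £8.28 + £3.15 = £11.43
Saving = £25.21 − £11.43 = £13.78

£13.78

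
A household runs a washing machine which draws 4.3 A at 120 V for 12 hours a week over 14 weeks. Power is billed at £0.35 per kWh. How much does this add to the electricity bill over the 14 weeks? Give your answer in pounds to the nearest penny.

Power = 4.3 A × 120 V = 516 W = 0.516 kW
Runtime = 12 h/week × 14 weeks = 168 h
Energy = 0.516 kW × 168 h = 86.688 kWh
Cost = 86.688 kWh × £0.35/kWh = £30.34

£30.34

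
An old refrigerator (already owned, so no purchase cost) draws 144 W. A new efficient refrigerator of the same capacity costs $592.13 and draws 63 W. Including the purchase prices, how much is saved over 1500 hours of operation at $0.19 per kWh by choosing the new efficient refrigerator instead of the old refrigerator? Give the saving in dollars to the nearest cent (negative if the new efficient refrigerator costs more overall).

old refrigerator: $0.00 + (144/1000) kW × 1500 h × $0.19 = $0.00 + $41.04 = $41.04
new efficient refrigerator: $592.13 + (63/1000) kW × 1500 h × $0.19 = $592.13 + $17.955 = $610.085
Saving = $41.04 − $610.085 = −$569.045 → -$569.05

-$569.05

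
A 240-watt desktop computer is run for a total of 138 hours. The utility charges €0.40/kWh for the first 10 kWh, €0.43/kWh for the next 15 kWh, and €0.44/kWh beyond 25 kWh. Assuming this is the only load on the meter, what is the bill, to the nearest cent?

Energy = 0.24 kW × 138 h = 33.12 kWh
Tier 1 (0–10 kWh): 10 × €0.40 = €4
Tier 2 (10–25 kWh): 15 × €0.43 = €6.45
Above 25 kWh: 8.12 × €0.44 = €3.5728
Bill = €14.02

€14.02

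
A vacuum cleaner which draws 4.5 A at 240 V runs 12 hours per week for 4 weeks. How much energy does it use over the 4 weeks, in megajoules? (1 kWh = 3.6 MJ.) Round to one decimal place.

186.6 MJ

Power = 4.5 A × 240 V = 1080 W = 1.08 kW
Runtime = 12 h/week × 4 weeks = 48 h
Energy = 1.08 kW × 48 h = 51.84 kWh
= 51.84 × 3.6 MJ = 186.6 MJ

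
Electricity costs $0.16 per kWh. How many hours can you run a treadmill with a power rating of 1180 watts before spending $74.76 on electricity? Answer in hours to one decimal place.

Energy available = $74.76 ÷ $0.16/kWh = 467.25 kWh
Hours = 467.25 kWh ÷ 1.18 kW = 396.0 h

396.0 h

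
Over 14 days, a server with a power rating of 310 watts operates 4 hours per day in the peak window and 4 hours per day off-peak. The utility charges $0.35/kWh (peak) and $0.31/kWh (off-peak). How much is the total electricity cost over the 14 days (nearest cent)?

Peak energy = 0.31 kW × 4 h × 14 = 17.36 kWh
Off-peak energy = 0.31 kW × 4 h × 14 = 17.36 kWh
Cost = 17.36 × $0.35 + 17.36 × $0.31 = $6.076 + $5.3816 = $11.46

$11.46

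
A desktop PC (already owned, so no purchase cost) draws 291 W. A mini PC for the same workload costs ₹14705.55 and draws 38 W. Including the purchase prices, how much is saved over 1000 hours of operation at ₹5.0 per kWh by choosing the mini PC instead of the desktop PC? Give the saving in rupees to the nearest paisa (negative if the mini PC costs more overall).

desktop PC: ₹0.00 + (291/1000) kW × 1000 h × ₹5.0 = ₹0.00 + ₹1455 = ₹1455
mini PC: ₹14705.55 + (38/1000) kW × 1000 h × ₹5.0 = ₹14705.55 + ₹190 = ₹14895.55
Saving = ₹1455 − ₹14895.55 = −₹13440.55

-₹13440.55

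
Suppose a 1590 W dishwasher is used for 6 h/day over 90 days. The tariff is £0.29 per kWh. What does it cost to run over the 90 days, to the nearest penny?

£248.99

Runtime = 6 h/day × 90 days = 540 h
Energy = 1.59 kW × 540 h = 858.6 kWh
Cost = 858.6 kWh × £0.29/kWh = £248.99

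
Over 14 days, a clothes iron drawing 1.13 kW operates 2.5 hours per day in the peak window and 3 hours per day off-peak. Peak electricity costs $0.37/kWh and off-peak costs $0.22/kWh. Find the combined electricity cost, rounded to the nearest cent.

$25.07

Peak energy = 1.13 kW × 2.5 h × 14 = 39.55 kWh
Off-peak energy = 1.13 kW × 3 h × 14 = 47.46 kWh
Cost = 39.55 × $0.37 + 47.46 × $0.22 = $14.6335 + $10.4412 = $25.07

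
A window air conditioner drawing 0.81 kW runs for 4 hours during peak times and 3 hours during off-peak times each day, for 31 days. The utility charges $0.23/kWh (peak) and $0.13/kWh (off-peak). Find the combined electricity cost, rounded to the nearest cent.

Peak energy = 0.81 kW × 4 h × 31 = 100.44 kWh
Off-peak energy = 0.81 kW × 3 h × 31 = 75.33 kWh
Cost = 100.44 × $0.23 + 75.33 × $0.13 = $23.1012 + $9.7929 = $32.89

$32.89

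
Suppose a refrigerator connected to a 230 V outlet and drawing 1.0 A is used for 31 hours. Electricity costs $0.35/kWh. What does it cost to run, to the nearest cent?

Power = 1.0 A × 230 V = 230 W = 0.23 kW
Energy = 0.23 kW × 31 h = 7.13 kWh
Cost = 7.13 kWh × $0.35/kWh = $2.50

$2.50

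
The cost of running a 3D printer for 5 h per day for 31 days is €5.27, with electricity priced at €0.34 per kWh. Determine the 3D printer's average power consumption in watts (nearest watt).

Energy = €5.27 ÷ €0.34/kWh = 15.5 kWh
Runtime = 5 h/day × 31 days = 155 h
Power = 15.5 kWh ÷ 155 h = 0.1 kW = 100 W

100 W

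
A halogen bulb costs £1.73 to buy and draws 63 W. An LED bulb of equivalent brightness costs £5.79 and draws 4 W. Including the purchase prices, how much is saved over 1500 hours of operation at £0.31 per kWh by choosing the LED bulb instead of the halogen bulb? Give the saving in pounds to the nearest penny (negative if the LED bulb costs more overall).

halogen bulb: £1.73 + (63/1000) kW × 1500 h × £0.31 = £1.73 + £29.295 = £31.025
LED bulb: £5.79 + (4/1000) kW × 1500 h × £0.31 = £5.79 + £1.86 = £7.65
Saving = £31.025 − £7.65 = £23.375 → £23.38

£23.38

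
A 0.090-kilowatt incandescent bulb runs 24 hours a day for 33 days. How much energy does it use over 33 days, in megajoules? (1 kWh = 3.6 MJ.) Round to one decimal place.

Runtime = 24 h × 33 = 792 h
Energy = 0.09 kW × 792 h = 71.28 kWh
= 71.28 × 3.6 MJ = 256.6 MJ

256.6 MJ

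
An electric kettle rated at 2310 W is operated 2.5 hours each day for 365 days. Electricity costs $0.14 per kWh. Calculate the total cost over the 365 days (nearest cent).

$295.10

Runtime = 2.5 h/day × 365 days = 912.5 h
Energy = 2.31 kW × 912.5 h = 2107.875 kWh
Cost = 2107.875 kWh × $0.14/kWh = $295.10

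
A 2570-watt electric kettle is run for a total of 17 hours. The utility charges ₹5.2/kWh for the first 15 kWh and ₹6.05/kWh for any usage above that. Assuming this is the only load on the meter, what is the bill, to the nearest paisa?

₹251.57

Energy = 2.57 kW × 17 h = 43.69 kWh
Tier 1 (0–15 kWh): 15 × ₹5.2 = ₹78
Above 15 kWh: 28.69 × ₹6.05 = ₹173.5745
Bill = ₹251.57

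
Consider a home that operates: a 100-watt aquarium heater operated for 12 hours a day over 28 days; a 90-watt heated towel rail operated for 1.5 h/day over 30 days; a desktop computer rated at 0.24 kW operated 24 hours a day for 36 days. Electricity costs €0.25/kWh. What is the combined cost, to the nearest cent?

€61.25

aquarium heater: Runtime = 12 h/day × 28 days = 336 h
aquarium heater: 0.1 kW × 336 h = 33.6 kWh
heated towel rail: Runtime = 1.5 h/day × 30 days = 45 h
heated towel rail: 0.09 kW × 45 h = 4.05 kWh
desktop computer: Runtime = 24 h × 36 = 864 h
desktop computer: 0.24 kW × 864 h = 207.36 kWh
Total energy = 245.01 kWh
Cost = 245.01 × €0.25 = €61.25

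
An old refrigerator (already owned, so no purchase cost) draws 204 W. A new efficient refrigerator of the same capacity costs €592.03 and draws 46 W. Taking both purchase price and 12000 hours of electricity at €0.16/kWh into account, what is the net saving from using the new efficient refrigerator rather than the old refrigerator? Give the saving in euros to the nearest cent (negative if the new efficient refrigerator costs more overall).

old refrigerator: €0.00 + (204/1000) kW × 12000 h × €0.16 = €0.00 + €391.68 = €391.68
new efficient refrigerator: €592.03 + (46/1000) kW × 12000 h × €0.16 = €592.03 + €88.32 = €680.35
Saving = €391.68 − €680.35 = −€288.67

-€288.67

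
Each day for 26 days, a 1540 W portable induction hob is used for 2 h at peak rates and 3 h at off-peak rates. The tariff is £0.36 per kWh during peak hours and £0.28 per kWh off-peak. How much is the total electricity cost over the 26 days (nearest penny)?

Peak energy = 1.54 kW × 2 h × 26 = 80.08 kWh
Off-peak energy = 1.54 kW × 3 h × 26 = 120.12 kWh
Cost = 80.08 × £0.36 + 120.12 × £0.28 = £28.8288 + £33.6336 = £62.46

£62.46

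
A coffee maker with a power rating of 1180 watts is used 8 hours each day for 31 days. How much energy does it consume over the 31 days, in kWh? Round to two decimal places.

292.64 kWh

Runtime = 8 h/day × 31 days = 248 h
Energy = 1.18 kW × 248 h = 292.64 kWh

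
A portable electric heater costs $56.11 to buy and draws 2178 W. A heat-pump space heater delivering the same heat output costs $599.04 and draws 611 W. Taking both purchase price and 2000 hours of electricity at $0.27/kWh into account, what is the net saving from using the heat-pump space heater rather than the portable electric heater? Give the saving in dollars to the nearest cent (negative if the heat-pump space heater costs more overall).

portable electric heater: $56.11 + (2178/1000) kW × 2000 h × $0.27 = $56.11 + $1176.12 = $1232.23
heat-pump space heater: $599.04 + (611/1000) kW × 2000 h × $0.27 = $599.04 + $329.94 = $928.98
Saving = $1232.23 − $928.98 = $303.25

$303.25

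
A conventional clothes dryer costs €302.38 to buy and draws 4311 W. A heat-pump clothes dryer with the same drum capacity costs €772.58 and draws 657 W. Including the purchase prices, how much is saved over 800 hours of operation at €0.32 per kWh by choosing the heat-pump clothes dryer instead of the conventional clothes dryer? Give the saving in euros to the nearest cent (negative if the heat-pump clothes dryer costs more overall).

€465.22

conventional clothes dryer: €302.38 + (4311/1000) kW × 800 h × €0.32 = €302.38 + €1103.616 = €1405.996
heat-pump clothes dryer: €772.58 + (657/1000) kW × 800 h × €0.32 = €772.58 + €168.192 = €940.772
Saving = €1405.996 − €940.772 = €465.224 → €465.22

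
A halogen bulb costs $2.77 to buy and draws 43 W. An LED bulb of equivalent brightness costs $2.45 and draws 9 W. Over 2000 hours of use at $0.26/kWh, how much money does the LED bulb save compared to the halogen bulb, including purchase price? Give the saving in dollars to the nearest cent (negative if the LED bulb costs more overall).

halogen bulb: $2.77 + (43/1000) kW × 2000 h × $0.26 = $2.77 + $22.36 = $25.13
LED bulb: $2.45 + (9/1000) kW × 2000 h × $0.26 = $2.45 + $4.68 = $7.13
Saving = $25.13 − $7.13 = $18

$18.00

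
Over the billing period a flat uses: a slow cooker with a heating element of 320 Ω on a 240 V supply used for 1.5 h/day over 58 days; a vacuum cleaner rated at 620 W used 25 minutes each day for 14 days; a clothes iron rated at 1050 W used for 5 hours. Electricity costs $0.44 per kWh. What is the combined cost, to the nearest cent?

slow cooker: Power = V²/R = 240²/320 = 180 W = 0.18 kW
slow cooker: Runtime = 1.5 h/day × 58 days = 87 h
slow cooker: 0.18 kW × 87 h = 15.66 kWh
vacuum cleaner: Runtime = 25 min × 14 = 350 min = 5.833333… h
vacuum cleaner: 0.62 kW × 5.833333… h = 3.616666… kWh
clothes iron: 1.05 kW × 5 h = 5.25 kWh
Total energy = 24.526666… kWh
Cost = 24.526666… × $0.44 = $10.79

$10.79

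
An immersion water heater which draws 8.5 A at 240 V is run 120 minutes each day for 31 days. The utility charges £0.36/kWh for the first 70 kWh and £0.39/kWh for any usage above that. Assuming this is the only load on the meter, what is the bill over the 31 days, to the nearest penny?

Power = 8.5 A × 240 V = 2040 W = 2.04 kW
Runtime = 120 min × 31 = 3720 min = 62 h
Energy = 2.04 kW × 62 h = 126.48 kWh
Tier 1 (0–70 kWh): 70 × £0.36 = £25.2
Above 70 kWh: 56.48 × £0.39 = £22.0272
Bill = £47.23

£47.23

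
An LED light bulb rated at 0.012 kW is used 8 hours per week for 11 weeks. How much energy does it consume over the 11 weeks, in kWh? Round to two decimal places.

Runtime = 8 h/week × 11 weeks = 88 h
Energy = 0.012 kW × 88 h = 1.056 kWh ≈ 1.06 kWh

1.06 kWh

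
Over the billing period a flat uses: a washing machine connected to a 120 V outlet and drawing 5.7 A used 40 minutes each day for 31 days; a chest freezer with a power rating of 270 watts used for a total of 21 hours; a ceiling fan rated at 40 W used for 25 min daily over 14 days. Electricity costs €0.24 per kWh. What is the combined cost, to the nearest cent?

€4.81

washing machine: Power = 5.7 A × 120 V = 684 W = 0.684 kW
washing machine: Runtime = 40 min × 31 = 1240 min = 20.666666… h
washing machine: 0.684 kW × 20.666666… h = 14.136 kWh
chest freezer: 0.27 kW × 21 h = 5.67 kWh
ceiling fan: Runtime = 25 min × 14 = 350 min = 5.833333… h
ceiling fan: 0.04 kW × 5.833333… h = 0.233333… kWh
Total energy = 20.039333… kWh
Cost = 20.039333… × €0.24 = €4.81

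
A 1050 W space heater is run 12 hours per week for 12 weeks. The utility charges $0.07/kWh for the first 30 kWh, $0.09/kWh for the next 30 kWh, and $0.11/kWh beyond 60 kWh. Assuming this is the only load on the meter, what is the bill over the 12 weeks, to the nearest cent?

Runtime = 12 h/week × 12 weeks = 144 h
Energy = 1.05 kW × 144 h = 151.2 kWh
Tier 1 (0–30 kWh): 30 × $0.07 = $2.1
Tier 2 (30–60 kWh): 30 × $0.09 = $2.7
Above 60 kWh: 91.2 × $0.11 = $10.032
Bill = $14.83

$14.83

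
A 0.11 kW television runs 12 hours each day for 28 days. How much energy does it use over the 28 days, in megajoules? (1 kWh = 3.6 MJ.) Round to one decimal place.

Runtime = 12 h/day × 28 days = 336 h
Energy = 0.11 kW × 336 h = 36.96 kWh
= 36.96 × 3.6 MJ = 133.1 MJ

133.1 MJ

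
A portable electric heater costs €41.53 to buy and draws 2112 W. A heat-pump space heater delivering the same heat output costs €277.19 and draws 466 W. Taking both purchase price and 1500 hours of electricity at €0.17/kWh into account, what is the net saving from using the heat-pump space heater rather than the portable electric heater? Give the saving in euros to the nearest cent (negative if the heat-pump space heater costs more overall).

portable electric heater: €41.53 + (2112/1000) kW × 1500 h × €0.17 = €41.53 + €538.56 = €580.09
heat-pump space heater: €277.19 + (466/1000) kW × 1500 h × €0.17 = €277.19 + €118.83 = €396.02
Saving = €580.09 − €396.02 = €184.07

€184.07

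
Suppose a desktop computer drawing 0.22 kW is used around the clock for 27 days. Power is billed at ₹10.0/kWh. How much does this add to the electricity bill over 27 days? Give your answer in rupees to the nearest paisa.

₹1425.60

Runtime = 24 h × 27 = 648 h
Energy = 0.22 kW × 648 h = 142.56 kWh
Cost = 142.56 kWh × ₹10.0/kWh = ₹1425.60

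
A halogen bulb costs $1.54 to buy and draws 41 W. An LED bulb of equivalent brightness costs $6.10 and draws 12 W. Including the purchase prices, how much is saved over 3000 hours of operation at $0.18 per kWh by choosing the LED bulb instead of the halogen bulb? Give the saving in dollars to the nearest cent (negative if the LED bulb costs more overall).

halogen bulb: $1.54 + (41/1000) kW × 3000 h × $0.18 = $1.54 + $22.14 = $23.68
LED bulb: $6.10 + (12/1000) kW × 3000 h × $0.18 = $6.10 + $6.48 = $12.58
Saving = $23.68 − $12.58 = $11.1

$11.10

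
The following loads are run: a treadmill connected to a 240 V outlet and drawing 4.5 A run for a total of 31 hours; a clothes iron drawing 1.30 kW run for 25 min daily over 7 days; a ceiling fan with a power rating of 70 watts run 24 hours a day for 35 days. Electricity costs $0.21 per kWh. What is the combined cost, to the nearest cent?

treadmill: Power = 4.5 A × 240 V = 1080 W = 1.08 kW
treadmill: 1.08 kW × 31 h = 33.48 kWh
clothes iron: Runtime = 25 min × 7 = 175 min = 2.916666… h
clothes iron: 1.3 kW × 2.916666… h = 3.791666… kWh
ceiling fan: Runtime = 24 h × 35 = 840 h
ceiling fan: 0.07 kW × 840 h = 58.8 kWh
Total energy = 96.071666… kWh
Cost = 96.071666… × $0.21 = $20.18

$20.18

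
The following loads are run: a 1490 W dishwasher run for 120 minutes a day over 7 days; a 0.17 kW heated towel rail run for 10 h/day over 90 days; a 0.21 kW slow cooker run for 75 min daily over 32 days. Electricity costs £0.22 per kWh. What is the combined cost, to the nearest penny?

£40.10

dishwasher: Runtime = 120 min × 7 = 840 min = 14 h
dishwasher: 1.49 kW × 14 h = 20.86 kWh
heated towel rail: Runtime = 10 h/day × 90 days = 900 h
heated towel rail: 0.17 kW × 900 h = 153 kWh
slow cooker: Runtime = 75 min × 32 = 2400 min = 40 h
slow cooker: 0.21 kW × 40 h = 8.4 kWh
Total energy = 182.26 kWh
Cost = 182.26 × £0.22 = £40.10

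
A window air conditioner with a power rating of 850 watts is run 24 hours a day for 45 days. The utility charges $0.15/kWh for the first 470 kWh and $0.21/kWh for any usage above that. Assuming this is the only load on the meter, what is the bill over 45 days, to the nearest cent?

$164.58

Runtime = 24 h × 45 = 1080 h
Energy = 0.85 kW × 1080 h = 918 kWh
Tier 1 (0–470 kWh): 470 × $0.15 = $70.5
Above 470 kWh: 448 × $0.21 = $94.08
Bill = $164.58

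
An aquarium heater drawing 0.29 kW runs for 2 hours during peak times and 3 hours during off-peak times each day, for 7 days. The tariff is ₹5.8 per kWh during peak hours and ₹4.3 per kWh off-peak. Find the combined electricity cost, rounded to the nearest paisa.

₹49.74

Peak energy = 0.29 kW × 2 h × 7 = 4.06 kWh
Off-peak energy = 0.29 kW × 3 h × 7 = 6.09 kWh
Cost = 4.06 × ₹5.8 + 6.09 × ₹4.3 = ₹23.548 + ₹26.187 = ₹49.74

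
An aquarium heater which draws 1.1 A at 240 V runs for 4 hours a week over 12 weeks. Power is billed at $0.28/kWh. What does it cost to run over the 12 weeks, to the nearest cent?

Power = 1.1 A × 240 V = 264 W = 0.264 kW
Runtime = 4 h/week × 12 weeks = 48 h
Energy = 0.264 kW × 48 h = 12.672 kWh
Cost = 12.672 kWh × $0.28/kWh = $3.55

$3.55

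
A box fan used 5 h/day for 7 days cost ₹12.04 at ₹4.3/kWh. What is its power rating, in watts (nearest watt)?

80 W

Energy = ₹12.04 ÷ ₹4.3/kWh = 2.8 kWh
Runtime = 5 h/day × 7 days = 35 h
Power = 2.8 kWh ÷ 35 h = 0.08 kW = 80 W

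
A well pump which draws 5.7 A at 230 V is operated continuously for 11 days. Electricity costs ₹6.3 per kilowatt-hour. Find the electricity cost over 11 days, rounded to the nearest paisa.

₹2180.46

Power = 5.7 A × 230 V = 1311 W = 1.311 kW
Runtime = 24 h × 11 = 264 h
Energy = 1.311 kW × 264 h = 346.104 kWh
Cost = 346.104 kWh × ₹6.3/kWh = ₹2180.46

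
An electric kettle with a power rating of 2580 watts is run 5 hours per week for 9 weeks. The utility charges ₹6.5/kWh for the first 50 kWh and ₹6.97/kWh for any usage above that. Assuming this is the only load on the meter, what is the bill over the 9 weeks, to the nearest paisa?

Runtime = 5 h/week × 9 weeks = 45 h
Energy = 2.58 kW × 45 h = 116.1 kWh
Tier 1 (0–50 kWh): 50 × ₹6.5 = ₹325
Above 50 kWh: 66.1 × ₹6.97 = ₹460.717
Bill = ₹785.72

₹785.72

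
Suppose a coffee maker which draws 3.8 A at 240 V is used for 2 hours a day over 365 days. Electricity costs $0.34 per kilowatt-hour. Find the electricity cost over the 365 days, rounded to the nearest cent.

$226.36

Power = 3.8 A × 240 V = 912 W = 0.912 kW
Runtime = 2 h/day × 365 days = 730 h
Energy = 0.912 kW × 730 h = 665.76 kWh
Cost = 665.76 kWh × $0.34/kWh = $226.36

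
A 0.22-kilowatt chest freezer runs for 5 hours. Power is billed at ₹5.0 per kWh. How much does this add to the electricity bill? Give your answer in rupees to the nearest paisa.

Energy = 0.22 kW × 5 h = 1.1 kWh
Cost = 1.1 kWh × ₹5.0/kWh = ₹5.50

₹5.50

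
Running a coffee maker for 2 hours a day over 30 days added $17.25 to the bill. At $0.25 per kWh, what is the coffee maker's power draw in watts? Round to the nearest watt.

1150 W

Energy = $17.25 ÷ $0.25/kWh = 69 kWh
Runtime = 2 h/day × 30 days = 60 h
Power = 69 kWh ÷ 60 h = 1.15 kW = 1150 W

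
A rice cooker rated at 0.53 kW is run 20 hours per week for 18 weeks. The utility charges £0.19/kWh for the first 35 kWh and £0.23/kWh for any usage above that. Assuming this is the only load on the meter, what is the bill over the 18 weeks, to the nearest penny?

Runtime = 20 h/week × 18 weeks = 360 h
Energy = 0.53 kW × 360 h = 190.8 kWh
Tier 1 (0–35 kWh): 35 × £0.19 = £6.65
Above 35 kWh: 155.8 × £0.23 = £35.834
Bill = £42.48

£42.48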